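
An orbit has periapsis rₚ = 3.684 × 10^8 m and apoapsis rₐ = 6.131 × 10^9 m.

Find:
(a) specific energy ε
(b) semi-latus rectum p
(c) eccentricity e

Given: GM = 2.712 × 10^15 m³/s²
rₚ = 3.684 × 10^8 m
rₐ = 6.131 × 10^9 m
GM = 2.712 × 10^15 m³/s²
a = (rₚ + rₐ)/2 = 3.2497 × 10^9 m
e = (rₐ − rₚ)/(rₐ + rₚ) = (5.7626 × 10^9) / (6.4994 × 10^9) = 0.886636
(a) 2a = 6.4994 × 10^9 m;  ε = −GM/(2a) = -417269 J/kg ≈ -417.3 kJ/kg
(b) 1 − e² = 0.213877;  p = a(1 − e²) = 3.2497 × 10^9 × 0.213877 = 6.95037 × 10^8 m ≈ 6.95 × 10^8 m
(c) e = 0.886636 ≈ 0.8866

Final answer:
(a) specific energy ε = -417.3 kJ/kg
(b) semi-latus rectum p = 6.95 × 10^8 m
(c) eccentricity e = 0.8866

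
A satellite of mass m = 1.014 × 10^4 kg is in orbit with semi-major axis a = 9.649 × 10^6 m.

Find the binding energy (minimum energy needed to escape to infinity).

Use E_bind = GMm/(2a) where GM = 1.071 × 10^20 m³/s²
a = 9.649 × 10^6 m
GM = 1.071 × 10^20 m³/s²
m = 1.014 × 10^4 kg
GMm = 1.071 × 10^20 × 10140 = 1.08599 × 10^24 m³·kg/s²
2a = 1.9298 × 10^7 m
E_bind = GMm/(2a) = 5.6275 × 10^16 J ≈ 56.27 PJ

Final answer: 56.27 PJ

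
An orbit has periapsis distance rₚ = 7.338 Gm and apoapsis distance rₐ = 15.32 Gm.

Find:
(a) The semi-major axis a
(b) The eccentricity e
rₚ = 7.338 Gm = 7.338 × 10^9 m
rₐ = 15.32 Gm = 1.532 × 10^10 m
(a) a = (rₚ + rₐ)/2 = 1.1329 × 10^10 m ≈ 11.33 Gm
(b) e = (rₐ − rₚ)/(rₐ + rₚ) = (7.982 × 10^9) / (2.2658 × 10^10) = 0.352282

Final answer:
(a) a = 11.33 Gm
(b) e = 0.3523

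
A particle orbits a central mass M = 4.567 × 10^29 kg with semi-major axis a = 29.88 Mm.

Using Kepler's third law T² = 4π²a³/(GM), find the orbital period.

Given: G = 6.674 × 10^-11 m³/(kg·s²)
M = 4.567 × 10^29 kg
GM = G × M = 6.674 × 10^-11 × 4.567 × 10^29 = 3.04802 × 10^19 m³/s²
a = 29.88 Mm = 2.988 × 10^7 m
a³ = 2.66773 × 10^22 m³
T = 2π √(a³/GM) = 2π √((2.66773 × 10^22) / (3.04802 × 10^19)) = 2π × 29.5844 s
T = 185.884 s ≈ 3.098 minutes

Final answer: 3.098 minutes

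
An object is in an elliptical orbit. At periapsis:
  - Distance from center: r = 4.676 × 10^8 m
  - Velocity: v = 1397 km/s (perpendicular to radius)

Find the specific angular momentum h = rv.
r = 4.676 × 10^8 m
v = 1397 km/s = 1.397 × 10^6 m/s
h = rv = 4.676 × 10^8 × 1.397 × 10^6 = 6.53237 × 10^14 m²/s ≈ 6.532 × 10^14 m²/s

Final answer: h = 6.532 × 10^14 m²/s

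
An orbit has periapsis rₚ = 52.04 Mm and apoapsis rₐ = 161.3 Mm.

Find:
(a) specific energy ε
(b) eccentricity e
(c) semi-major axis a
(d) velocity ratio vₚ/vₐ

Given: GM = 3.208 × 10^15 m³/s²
rₚ = 52.04 Mm = 5.204 × 10^7 m
rₐ = 161.3 Mm = 1.613 × 10^8 m
GM = 3.208 × 10^15 m³/s²
a = (rₚ + rₐ)/2 = 1.0667 × 10^8 m
e = (rₐ − rₚ)/(rₐ + rₚ) = (1.0926 × 10^8) / (2.1334 × 10^8) = 0.51214
(a) 2a = 2.1334 × 10^8 m;  ε = −GM/(2a) = -1.5037 × 10^7 J/kg ≈ -15.04 MJ/kg
(b) e = 0.51214 ≈ 0.5121
(c) a = 1.0667 × 10^8 m ≈ 106.7 Mm
(d) vₚ/vₐ = rₐ/rₚ (angular momentum) = (1.613 × 10^8) / (5.204 × 10^7) = 3.09954 ≈ 3.1

Final answer:
(a) specific energy ε = -15.04 MJ/kg
(b) eccentricity e = 0.5121
(c) semi-major axis a = 106.7 Mm
(d) velocity ratio vₚ/vₐ = 3.1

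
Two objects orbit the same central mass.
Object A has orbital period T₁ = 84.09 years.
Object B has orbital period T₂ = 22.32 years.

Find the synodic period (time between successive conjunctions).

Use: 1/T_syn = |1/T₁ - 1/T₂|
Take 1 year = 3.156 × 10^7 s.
T₁ = 84.09 years = 2.65388 × 10^9 s
T₂ = 22.32 years = 7.04419 × 10^8 s
1/T₁ = 3.76807 × 10^-10 s⁻¹
1/T₂ = 1.41961 × 10^-9 s⁻¹
|1/T₁ − 1/T₂| = 1.0428 × 10^-9 s⁻¹
T_syn = 1 / |1/T₁ − 1/T₂| = 9.58954 × 10^8 s ≈ 30.39 years

Final answer: T_syn = 30.39 years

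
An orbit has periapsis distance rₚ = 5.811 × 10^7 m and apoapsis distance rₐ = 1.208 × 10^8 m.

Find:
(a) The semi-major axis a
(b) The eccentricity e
rₚ = 5.811 × 10^7 m
rₐ = 1.208 × 10^8 m
(a) a = (rₚ + rₐ)/2 = 8.9455 × 10^7 m ≈ 8.945 × 10^7 m
(b) e = (rₐ − rₚ)/(rₐ + rₚ) = (6.269 × 10^7) / (1.7891 × 10^8) = 0.3504

Final answer:
(a) a = 8.945 × 10^7 m
(b) e = 0.3504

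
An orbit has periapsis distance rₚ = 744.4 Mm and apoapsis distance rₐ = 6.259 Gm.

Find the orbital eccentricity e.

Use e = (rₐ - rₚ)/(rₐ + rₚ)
rₚ = 744.4 Mm = 7.444 × 10^8 m
rₐ = 6.259 Gm = 6.259 × 10^9 m
rₐ − rₚ = 5.5146 × 10^9 m
rₐ + rₚ = 7.0034 × 10^9 m
e = (rₐ − rₚ)/(rₐ + rₚ) = 0.787418

Final answer: e = 0.7874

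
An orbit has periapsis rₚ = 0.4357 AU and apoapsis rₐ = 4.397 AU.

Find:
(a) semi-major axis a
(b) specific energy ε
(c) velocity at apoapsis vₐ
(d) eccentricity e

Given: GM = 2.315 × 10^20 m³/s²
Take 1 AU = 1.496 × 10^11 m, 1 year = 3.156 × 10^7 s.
rₚ = 0.4357 AU = 6.51807 × 10^10 m
rₐ = 4.397 AU = 6.57791 × 10^11 m
GM = 2.315 × 10^20 m³/s²
a = (rₚ + rₐ)/2 = 3.61486 × 10^11 m
e = (rₐ − rₚ)/(rₐ + rₚ) = (5.9261 × 10^11) / (7.22972 × 10^11) = 0.819687
(a) a = 3.61486 × 10^11 m ≈ 2.416 AU
(b) 2a = 7.22972 × 10^11 m;  ε = −GM/(2a) = -3.20206 × 10^8 J/kg ≈ -320.2 MJ/kg
(c) vₐ² = GM (2/rₐ − 1/a) = 2.315 × 10^20 × (3.04048 × 10^-12 − 2.76636 × 10^-12) = 6.34586 × 10^7 m²/s²;  vₐ = 7966.09 m/s ≈ 1.681 AU/year
(d) e = 0.819687 ≈ 0.8197

Final answer:
(a) semi-major axis a = 2.416 AU
(b) specific energy ε = -320.2 MJ/kg
(c) velocity at apoapsis vₐ = 1.681 AU/year
(d) eccentricity e = 0.8197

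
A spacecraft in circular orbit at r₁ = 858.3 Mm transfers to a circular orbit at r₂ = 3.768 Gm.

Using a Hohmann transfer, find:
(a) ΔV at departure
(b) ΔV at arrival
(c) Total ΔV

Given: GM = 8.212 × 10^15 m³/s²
r₁ = 858.3 Mm = 8.583 × 10^8 m
r₂ = 3.768 Gm = 3.768 × 10^9 m
GM = 8.212 × 10^15 m³/s²
Transfer ellipse: a_t = (r₁ + r₂)/2 = 2.31315 × 10^9 m
Circular speed at r₁: v₁ = √(GM/r₁) = 3093.18 m/s
Transfer speed at r₁ (periapsis): v₁ₜ = √(GM(2/r₁ − 1/a_t)) = 3947.83 m/s
(a) ΔV₁ = v₁ₜ − v₁ = 854.652 m/s ≈ 854.7 m/s
Circular speed at r₂: v₂ = √(GM/r₂) = 1476.28 m/s
Transfer speed at r₂ (apoapsis): v₂ₜ = √(GM(2/r₂ − 1/a_t)) = 899.263 m/s
(b) ΔV₂ = v₂ − v₂ₜ = 577.018 m/s ≈ 577 m/s
(c) ΔV_total = ΔV₁ + ΔV₂ = 1431.67 m/s ≈ 1.432 km/s

Final answer:
(a) ΔV₁ = 854.7 m/s
(b) ΔV₂ = 577 m/s
(c) ΔV_total = 1.432 km/s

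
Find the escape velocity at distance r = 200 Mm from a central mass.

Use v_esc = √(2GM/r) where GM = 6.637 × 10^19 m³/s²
r = 200 Mm = 2 × 10^8 m
GM = 6.637 × 10^19 m³/s²
2GM/r = 2 × (6.637 × 10^19) / (2 × 10^8) = 6.637 × 10^11 m²/s²
v_esc = √(2GM/r) = 814678 m/s ≈ 814.7 km/s

Final answer: 814.7 km/s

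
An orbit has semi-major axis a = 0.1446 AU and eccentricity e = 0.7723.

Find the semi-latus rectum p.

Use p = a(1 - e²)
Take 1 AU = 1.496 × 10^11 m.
a = 0.1446 AU = 2.16322 × 10^10 m
e = 0.7723,  e² = 0.596447,  1 − e² = 0.403553
p = a(1 − e²) = 2.16322 × 10^10 m × 0.403553 = 8.72972 × 10^9 m ≈ 0.05835 AU

Final answer: p = 0.05835 AU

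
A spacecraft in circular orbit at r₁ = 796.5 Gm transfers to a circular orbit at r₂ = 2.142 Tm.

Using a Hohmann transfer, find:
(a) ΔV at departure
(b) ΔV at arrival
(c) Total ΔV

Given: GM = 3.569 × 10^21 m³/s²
r₁ = 796.5 Gm = 7.965 × 10^11 m
r₂ = 2.142 Tm = 2.142 × 10^12 m
GM = 3.569 × 10^21 m³/s²
Transfer ellipse: a_t = (r₁ + r₂)/2 = 1.46925 × 10^12 m
Circular speed at r₁: v₁ = √(GM/r₁) = 66939.2 m/s
Transfer speed at r₁ (periapsis): v₁ₜ = √(GM(2/r₁ − 1/a_t)) = 80824.4 m/s
(a) ΔV₁ = v₁ₜ − v₁ = 13885.2 m/s ≈ 13.89 km/s
Circular speed at r₂: v₂ = √(GM/r₂) = 40819.1 m/s
Transfer speed at r₂ (apoapsis): v₂ₜ = √(GM(2/r₂ − 1/a_t)) = 30054.4 m/s
(b) ΔV₂ = v₂ − v₂ₜ = 10764.7 m/s ≈ 10.76 km/s
(c) ΔV_total = ΔV₁ + ΔV₂ = 24649.9 m/s ≈ 24.65 km/s

Final answer:
(a) ΔV₁ = 13.89 km/s
(b) ΔV₂ = 10.76 km/s
(c) ΔV_total = 24.65 km/s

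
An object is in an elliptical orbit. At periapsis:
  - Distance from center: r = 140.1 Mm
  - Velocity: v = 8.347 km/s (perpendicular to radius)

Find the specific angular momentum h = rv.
r = 140.1 Mm = 1.401 × 10^8 m
v = 8.347 km/s = 8347 m/s
h = rv = 1.401 × 10^8 × 8347 = 1.16941 × 10^12 m²/s ≈ 1.169 × 10^12 m²/s

Final answer: h = 1.169 × 10^12 m²/s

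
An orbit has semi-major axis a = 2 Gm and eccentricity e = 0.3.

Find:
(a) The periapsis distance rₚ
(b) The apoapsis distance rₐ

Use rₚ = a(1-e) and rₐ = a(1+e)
a = 2 Gm = 2 × 10^9 m
e = 0.3:  1 − e = 0.7,  1 + e = 1.3
(a) rₚ = a(1 − e) = 2 × 10^9 m × 0.7 = 1.4 × 10^9 m ≈ 1.4 Gm
(b) rₐ = a(1 + e) = 2 × 10^9 m × 1.3 = 2.6 × 10^9 m ≈ 2.6 Gm

Final answer:
(a) rₚ = 1.4 Gm
(b) rₐ = 2.6 Gm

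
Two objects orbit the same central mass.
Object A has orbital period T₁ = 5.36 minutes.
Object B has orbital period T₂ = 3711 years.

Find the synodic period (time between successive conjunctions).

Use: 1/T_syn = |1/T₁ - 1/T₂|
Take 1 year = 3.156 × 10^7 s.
T₁ = 5.36 minutes = 321.6 s
T₂ = 3711 years = 1.17119 × 10^11 s
1/T₁ = 0.00310945 s⁻¹
1/T₂ = 8.53831 × 10^-12 s⁻¹
|1/T₁ − 1/T₂| = 0.00310945 s⁻¹
T_syn = 1 / |1/T₁ − 1/T₂| = 321.6 s ≈ 5.36 minutes

Final answer: T_syn = 5.36 minutes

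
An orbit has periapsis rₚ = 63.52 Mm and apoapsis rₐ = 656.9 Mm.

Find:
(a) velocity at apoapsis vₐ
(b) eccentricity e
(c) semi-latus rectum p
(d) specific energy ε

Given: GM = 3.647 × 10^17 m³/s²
rₚ = 63.52 Mm = 6.352 × 10^7 m
rₐ = 656.9 Mm = 6.569 × 10^8 m
GM = 3.647 × 10^17 m³/s²
a = (rₚ + rₐ)/2 = 3.6021 × 10^8 m
e = (rₐ − rₚ)/(rₐ + rₚ) = (5.9338 × 10^8) / (7.2042 × 10^8) = 0.823658
(a) vₐ² = GM (2/rₐ − 1/a) = 3.647 × 10^17 × (3.0446 × 10^-9 − 2.77616 × 10^-9) = 9.79019 × 10^7 m²/s²;  vₐ = 9894.54 m/s ≈ 9.895 km/s
(b) e = 0.823658 ≈ 0.8237
(c) 1 − e² = 0.321587;  p = a(1 − e²) = 3.6021 × 10^8 × 0.321587 = 1.15839 × 10^8 m ≈ 115.8 Mm
(d) 2a = 7.2042 × 10^8 m;  ε = −GM/(2a) = -5.06232 × 10^8 J/kg ≈ -506.2 MJ/kg

Final answer:
(a) velocity at apoapsis vₐ = 9.895 km/s
(b) eccentricity e = 0.8237
(c) semi-latus rectum p = 115.8 Mm
(d) specific energy ε = -506.2 MJ/kg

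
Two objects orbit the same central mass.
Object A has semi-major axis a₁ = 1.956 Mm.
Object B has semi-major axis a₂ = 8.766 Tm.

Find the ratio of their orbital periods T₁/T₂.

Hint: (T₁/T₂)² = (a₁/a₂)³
a₁ = 1.956 Mm = 1.956 × 10^6 m
a₂ = 8.766 Tm = 8.766 × 10^12 m
a₁/a₂ = 2.23135 × 10^-7
T₁/T₂ = (a₁/a₂)^(3/2) = (2.23135 × 10^-7)^1.5 = 1.05403 × 10^-10

Final answer: T₁/T₂ = 1.054 × 10^-10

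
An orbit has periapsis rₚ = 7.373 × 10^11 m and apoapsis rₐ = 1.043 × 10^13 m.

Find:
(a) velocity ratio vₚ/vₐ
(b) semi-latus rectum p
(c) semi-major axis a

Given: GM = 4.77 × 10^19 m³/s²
rₚ = 7.373 × 10^11 m
rₐ = 1.043 × 10^13 m
GM = 4.77 × 10^19 m³/s²
a = (rₚ + rₐ)/2 = 5.58365 × 10^12 m
e = (rₐ − rₚ)/(rₐ + rₚ) = (9.6927 × 10^12) / (1.11673 × 10^13) = 0.867954
(a) vₚ/vₐ = rₐ/rₚ (angular momentum) = (1.043 × 10^13) / (7.373 × 10^11) = 14.1462 ≈ 14.15
(b) 1 − e² = 0.246656;  p = a(1 − e²) = 5.58365 × 10^12 × 0.246656 = 1.37724 × 10^12 m ≈ 1.377 × 10^12 m
(c) a = 5.58365 × 10^12 m ≈ 5.584 × 10^12 m

Final answer:
(a) velocity ratio vₚ/vₐ = 14.15
(b) semi-latus rectum p = 1.377 × 10^12 m
(c) semi-major axis a = 5.584 × 10^12 m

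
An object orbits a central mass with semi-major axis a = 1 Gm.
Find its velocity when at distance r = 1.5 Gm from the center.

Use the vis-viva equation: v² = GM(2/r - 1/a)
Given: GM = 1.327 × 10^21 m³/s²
a = 1 Gm = 1 × 10^9 m
r = 1.5 Gm = 1.5 × 10^9 m
GM = 1.327 × 10^21 m³/s²
2/r − 1/a = 1.33333 × 10^-9 − 1 × 10^-9 = 3.33333 × 10^-10 m⁻¹
v² = GM (2/r − 1/a) = 4.42333 × 10^11 m²/s²
v = 665081 m/s ≈ 665.1 km/s

Final answer: 665.1 km/s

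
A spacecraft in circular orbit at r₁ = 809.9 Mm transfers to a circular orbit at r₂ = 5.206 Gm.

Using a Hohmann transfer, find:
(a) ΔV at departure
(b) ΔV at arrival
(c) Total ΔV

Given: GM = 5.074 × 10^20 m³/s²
r₁ = 809.9 Mm = 8.099 × 10^8 m
r₂ = 5.206 Gm = 5.206 × 10^9 m
GM = 5.074 × 10^20 m³/s²
Transfer ellipse: a_t = (r₁ + r₂)/2 = 3.00795 × 10^9 m
Circular speed at r₁: v₁ = √(GM/r₁) = 791516 m/s
Transfer speed at r₁ (periapsis): v₁ₜ = √(GM(2/r₁ − 1/a_t)) = 1.0413 × 10^6 m/s
(a) ΔV₁ = v₁ₜ − v₁ = 249785 m/s ≈ 249.8 km/s
Circular speed at r₂: v₂ = √(GM/r₂) = 312193 m/s
Transfer speed at r₂ (apoapsis): v₂ₜ = √(GM(2/r₂ − 1/a_t)) = 161996 m/s
(b) ΔV₂ = v₂ − v₂ₜ = 150197 m/s ≈ 150.2 km/s
(c) ΔV_total = ΔV₁ + ΔV₂ = 399983 m/s ≈ 400 km/s

Final answer:
(a) ΔV₁ = 249.8 km/s
(b) ΔV₂ = 150.2 km/s
(c) ΔV_total = 400 km/s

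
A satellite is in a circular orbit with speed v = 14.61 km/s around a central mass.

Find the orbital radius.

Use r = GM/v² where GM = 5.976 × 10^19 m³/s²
v = 14.61 km/s = 14610 m/s
GM = 5.976 × 10^19 m³/s²
v² = 2.13452 × 10^8 m²/s²
r = GM/v² = (5.976 × 10^19) / (2.13452 × 10^8) = 2.79969 × 10^11 m ≈ 280 Gm

Final answer: 280 Gm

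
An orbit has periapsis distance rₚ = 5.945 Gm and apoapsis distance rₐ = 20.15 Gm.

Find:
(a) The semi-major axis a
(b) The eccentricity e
rₚ = 5.945 Gm = 5.945 × 10^9 m
rₐ = 20.15 Gm = 2.015 × 10^10 m
(a) a = (rₚ + rₐ)/2 = 1.30475 × 10^10 m ≈ 13.05 Gm
(b) e = (rₐ − rₚ)/(rₐ + rₚ) = (1.4205 × 10^10) / (2.6095 × 10^10) = 0.544357

Final answer:
(a) a = 13.05 Gm
(b) e = 0.5444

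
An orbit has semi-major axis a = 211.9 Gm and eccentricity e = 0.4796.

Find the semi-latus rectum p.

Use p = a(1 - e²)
a = 211.9 Gm = 2.119 × 10^11 m
e = 0.4796,  e² = 0.230016,  1 − e² = 0.769984
p = a(1 − e²) = 2.119 × 10^11 m × 0.769984 = 1.6316 × 10^11 m ≈ 163.2 Gm

Final answer: p = 163.2 Gm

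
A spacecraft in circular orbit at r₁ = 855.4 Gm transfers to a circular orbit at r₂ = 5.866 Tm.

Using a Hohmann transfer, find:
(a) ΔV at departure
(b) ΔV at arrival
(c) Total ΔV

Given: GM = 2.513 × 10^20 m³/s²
r₁ = 855.4 Gm = 8.554 × 10^11 m
r₂ = 5.866 Tm = 5.866 × 10^12 m
GM = 2.513 × 10^20 m³/s²
Transfer ellipse: a_t = (r₁ + r₂)/2 = 3.3607 × 10^12 m
Circular speed at r₁: v₁ = √(GM/r₁) = 17140 m/s
Transfer speed at r₁ (periapsis): v₁ₜ = √(GM(2/r₁ − 1/a_t)) = 22644.8 m/s
(a) ΔV₁ = v₁ₜ − v₁ = 5504.73 m/s ≈ 5.505 km/s
Circular speed at r₂: v₂ = √(GM/r₂) = 6545.23 m/s
Transfer speed at r₂ (apoapsis): v₂ₜ = √(GM(2/r₂ − 1/a_t)) = 3302.14 m/s
(b) ΔV₂ = v₂ − v₂ₜ = 3243.1 m/s ≈ 3.243 km/s
(c) ΔV_total = ΔV₁ + ΔV₂ = 8747.83 m/s ≈ 8.748 km/s

Final answer:
(a) ΔV₁ = 5.505 km/s
(b) ΔV₂ = 3.243 km/s
(c) ΔV_total = 8.748 km/s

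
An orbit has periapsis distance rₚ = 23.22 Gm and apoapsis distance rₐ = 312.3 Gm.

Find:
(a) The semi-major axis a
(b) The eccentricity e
rₚ = 23.22 Gm = 2.322 × 10^10 m
rₐ = 312.3 Gm = 3.123 × 10^11 m
(a) a = (rₚ + rₐ)/2 = 1.6776 × 10^11 m ≈ 167.8 Gm
(b) e = (rₐ − rₚ)/(rₐ + rₚ) = (2.8908 × 10^11) / (3.3552 × 10^11) = 0.861588

Final answer:
(a) a = 167.8 Gm
(b) e = 0.8616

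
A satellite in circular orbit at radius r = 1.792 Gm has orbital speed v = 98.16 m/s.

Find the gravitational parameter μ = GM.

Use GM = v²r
r = 1.792 Gm = 1.792 × 10^9 m
v = 98.16 m/s
v² = 9635.39 m²/s²
GM = v²r = 9635.39 × 1.792 × 10^9 = 1.72666 × 10^13 m³/s²
GM ≈ 1.727 × 10^13 m³/s²

Final answer: GM = 1.727 × 10^13 m³/s²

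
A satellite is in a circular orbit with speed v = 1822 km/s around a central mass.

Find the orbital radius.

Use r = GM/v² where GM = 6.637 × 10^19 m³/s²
v = 1822 km/s = 1.822 × 10^6 m/s
GM = 6.637 × 10^19 m³/s²
v² = 3.31968 × 10^12 m²/s²
r = GM/v² = (6.637 × 10^19) / (3.31968 × 10^12) = 1.99929 × 10^7 m ≈ 19.99 Mm

Final answer: 19.99 Mm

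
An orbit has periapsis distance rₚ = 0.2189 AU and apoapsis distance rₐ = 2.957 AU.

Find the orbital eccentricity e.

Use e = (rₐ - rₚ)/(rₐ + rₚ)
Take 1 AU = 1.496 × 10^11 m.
rₚ = 0.2189 AU = 3.27474 × 10^10 m
rₐ = 2.957 AU = 4.42367 × 10^11 m
rₐ − rₚ = 4.0962 × 10^11 m
rₐ + rₚ = 4.75115 × 10^11 m
e = (rₐ − rₚ)/(rₐ + rₚ) = 0.862149

Final answer: e = 0.8621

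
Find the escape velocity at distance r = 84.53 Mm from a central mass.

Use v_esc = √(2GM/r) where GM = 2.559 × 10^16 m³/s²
r = 84.53 Mm = 8.453 × 10^7 m
GM = 2.559 × 10^16 m³/s²
2GM/r = 2 × (2.559 × 10^16) / (8.453 × 10^7) = 6.05466 × 10^8 m²/s²
v_esc = √(2GM/r) = 24606.2 m/s ≈ 24.61 km/s

Final answer: 24.61 km/s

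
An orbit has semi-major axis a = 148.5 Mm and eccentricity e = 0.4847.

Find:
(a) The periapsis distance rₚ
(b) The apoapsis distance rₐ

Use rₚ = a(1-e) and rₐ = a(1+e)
a = 148.5 Mm = 1.485 × 10^8 m
e = 0.4847:  1 − e = 0.5153,  1 + e = 1.4847
(a) rₚ = a(1 − e) = 1.485 × 10^8 m × 0.5153 = 7.6522 × 10^7 m ≈ 76.52 Mm
(b) rₐ = a(1 + e) = 1.485 × 10^8 m × 1.4847 = 2.20478 × 10^8 m ≈ 220.5 Mm

Final answer:
(a) rₚ = 76.52 Mm
(b) rₐ = 220.5 Mm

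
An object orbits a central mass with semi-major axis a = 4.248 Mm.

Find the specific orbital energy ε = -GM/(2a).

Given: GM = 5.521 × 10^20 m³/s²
a = 4.248 Mm = 4.248 × 10^6 m
GM = 5.521 × 10^20 m³/s²
2a = 8.496 × 10^6 m
ε = −GM/(2a) = -6.49835 × 10^13 J/kg ≈ -6.498 × 10^4 GJ/kg

Final answer: -6.498 × 10^4 GJ/kg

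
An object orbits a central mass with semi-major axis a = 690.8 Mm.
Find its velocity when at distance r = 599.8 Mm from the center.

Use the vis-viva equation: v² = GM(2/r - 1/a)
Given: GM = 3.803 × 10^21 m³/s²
a = 690.8 Mm = 6.908 × 10^8 m
r = 599.8 Mm = 5.998 × 10^8 m
GM = 3.803 × 10^21 m³/s²
2/r − 1/a = 3.33444 × 10^-9 − 1.4476 × 10^-9 = 1.88685 × 10^-9 m⁻¹
v² = GM (2/r − 1/a) = 7.17568 × 10^12 m²/s²
v = 2.67875 × 10^6 m/s ≈ 2679 km/s

Final answer: 2679 km/s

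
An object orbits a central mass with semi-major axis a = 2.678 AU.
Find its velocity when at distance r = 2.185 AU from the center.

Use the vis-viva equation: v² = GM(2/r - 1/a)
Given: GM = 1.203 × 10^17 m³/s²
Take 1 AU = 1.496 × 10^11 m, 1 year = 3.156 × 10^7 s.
a = 2.678 AU = 4.00629 × 10^11 m
r = 2.185 AU = 3.26876 × 10^11 m
GM = 1.203 × 10^17 m³/s²
2/r − 1/a = 6.11853 × 10^-12 − 2.49608 × 10^-12 = 3.62245 × 10^-12 m⁻¹
v² = GM (2/r − 1/a) = 435781 m²/s²
v = 660.137 m/s ≈ 0.1393 AU/year

Final answer: 0.1393 AU/year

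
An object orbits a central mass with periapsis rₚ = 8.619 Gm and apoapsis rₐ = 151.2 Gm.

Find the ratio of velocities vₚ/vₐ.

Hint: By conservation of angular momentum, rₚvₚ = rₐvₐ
rₚ = 8.619 Gm = 8.619 × 10^9 m
rₐ = 151.2 Gm = 1.512 × 10^11 m
rₚvₚ = rₐvₐ  ⇒  vₚ/vₐ = rₐ/rₚ
vₚ/vₐ = (1.512 × 10^11) / (8.619 × 10^9) = 17.5426

Final answer: vₚ/vₐ = 17.54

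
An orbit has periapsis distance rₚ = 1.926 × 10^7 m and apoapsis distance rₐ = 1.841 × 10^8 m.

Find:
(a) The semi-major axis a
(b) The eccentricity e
rₚ = 1.926 × 10^7 m
rₐ = 1.841 × 10^8 m
(a) a = (rₚ + rₐ)/2 = 1.0168 × 10^8 m ≈ 1.017 × 10^8 m
(b) e = (rₐ − rₚ)/(rₐ + rₚ) = (1.6484 × 10^8) / (2.0336 × 10^8) = 0.810582

Final answer:
(a) a = 1.017 × 10^8 m
(b) e = 0.8106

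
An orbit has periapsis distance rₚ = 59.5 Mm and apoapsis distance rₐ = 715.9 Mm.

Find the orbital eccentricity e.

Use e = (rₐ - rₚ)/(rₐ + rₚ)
rₚ = 59.5 Mm = 5.95 × 10^7 m
rₐ = 715.9 Mm = 7.159 × 10^8 m
rₐ − rₚ = 6.564 × 10^8 m
rₐ + rₚ = 7.754 × 10^8 m
e = (rₐ − rₚ)/(rₐ + rₚ) = 0.846531

Final answer: e = 0.8465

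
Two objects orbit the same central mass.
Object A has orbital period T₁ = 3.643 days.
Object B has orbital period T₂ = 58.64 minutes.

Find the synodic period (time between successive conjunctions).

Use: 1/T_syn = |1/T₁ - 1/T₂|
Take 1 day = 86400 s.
T₁ = 3.643 days = 314755 s
T₂ = 58.64 minutes = 3518.4 s
1/T₁ = 3.17707 × 10^-6 s⁻¹
1/T₂ = 0.00028422 s⁻¹
|1/T₁ − 1/T₂| = 0.000281043 s⁻¹
T_syn = 1 / |1/T₁ − 1/T₂| = 3558.17 s ≈ 59.3 minutes

Final answer: T_syn = 59.3 minutes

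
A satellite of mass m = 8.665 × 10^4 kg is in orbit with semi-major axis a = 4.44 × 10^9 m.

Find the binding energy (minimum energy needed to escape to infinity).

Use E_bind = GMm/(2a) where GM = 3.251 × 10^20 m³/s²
a = 4.44 × 10^9 m
GM = 3.251 × 10^20 m³/s²
m = 8.665 × 10^4 kg
GMm = 3.251 × 10^20 × 86650 = 2.81699 × 10^25 m³·kg/s²
2a = 8.88 × 10^9 m
E_bind = GMm/(2a) = 3.17229 × 10^15 J ≈ 3.172 PJ

Final answer: 3.172 PJ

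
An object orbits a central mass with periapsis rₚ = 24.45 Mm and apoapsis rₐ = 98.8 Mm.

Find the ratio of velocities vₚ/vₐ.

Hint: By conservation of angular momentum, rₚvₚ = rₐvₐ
rₚ = 24.45 Mm = 2.445 × 10^7 m
rₐ = 98.8 Mm = 9.88 × 10^7 m
rₚvₚ = rₐvₐ  ⇒  vₚ/vₐ = rₐ/rₚ
vₚ/vₐ = (9.88 × 10^7) / (2.445 × 10^7) = 4.0409

Final answer: vₚ/vₐ = 4.041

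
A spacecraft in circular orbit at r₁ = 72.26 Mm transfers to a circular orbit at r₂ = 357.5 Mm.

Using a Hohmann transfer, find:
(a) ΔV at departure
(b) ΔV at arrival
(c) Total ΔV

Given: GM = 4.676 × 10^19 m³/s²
r₁ = 72.26 Mm = 7.226 × 10^7 m
r₂ = 357.5 Mm = 3.575 × 10^8 m
GM = 4.676 × 10^19 m³/s²
Transfer ellipse: a_t = (r₁ + r₂)/2 = 2.1488 × 10^8 m
Circular speed at r₁: v₁ = √(GM/r₁) = 804430 m/s
Transfer speed at r₁ (periapsis): v₁ₜ = √(GM(2/r₁ − 1/a_t)) = 1.0376 × 10^6 m/s
(a) ΔV₁ = v₁ₜ − v₁ = 233166 m/s ≈ 233.2 km/s
Circular speed at r₂: v₂ = √(GM/r₂) = 361659 m/s
Transfer speed at r₂ (apoapsis): v₂ₜ = √(GM(2/r₂ − 1/a_t)) = 209725 m/s
(b) ΔV₂ = v₂ − v₂ₜ = 151934 m/s ≈ 151.9 km/s
(c) ΔV_total = ΔV₁ + ΔV₂ = 385100 m/s ≈ 385.1 km/s

Final answer:
(a) ΔV₁ = 233.2 km/s
(b) ΔV₂ = 151.9 km/s
(c) ΔV_total = 385.1 km/s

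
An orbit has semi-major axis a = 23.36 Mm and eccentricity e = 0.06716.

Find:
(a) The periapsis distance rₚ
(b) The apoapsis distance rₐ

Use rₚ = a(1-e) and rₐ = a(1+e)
a = 23.36 Mm = 2.336 × 10^7 m
e = 0.06716:  1 − e = 0.93284,  1 + e = 1.06716
(a) rₚ = a(1 − e) = 2.336 × 10^7 m × 0.93284 = 2.17911 × 10^7 m ≈ 21.79 Mm
(b) rₐ = a(1 + e) = 2.336 × 10^7 m × 1.06716 = 2.49289 × 10^7 m ≈ 24.93 Mm

Final answer:
(a) rₚ = 21.79 Mm
(b) rₐ = 24.93 Mm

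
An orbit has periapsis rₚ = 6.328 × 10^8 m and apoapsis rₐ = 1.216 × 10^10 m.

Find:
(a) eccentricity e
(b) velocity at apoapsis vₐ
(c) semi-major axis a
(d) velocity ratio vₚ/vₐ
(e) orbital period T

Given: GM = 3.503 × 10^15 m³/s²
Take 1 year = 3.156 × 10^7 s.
rₚ = 6.328 × 10^8 m
rₐ = 1.216 × 10^10 m
GM = 3.503 × 10^15 m³/s²
a = (rₚ + rₐ)/2 = 6.3964 × 10^9 m
e = (rₐ − rₚ)/(rₐ + rₚ) = (1.15272 × 10^10) / (1.27928 × 10^10) = 0.901069
(a) e = 0.901069 ≈ 0.9011
(b) vₐ² = GM (2/rₐ − 1/a) = 3.503 × 10^15 × (1.64474 × 10^-10 − 1.56338 × 10^-10) = 28499.5 m²/s²;  vₐ = 168.818 m/s ≈ 168.8 m/s
(c) a = 6.3964 × 10^9 m ≈ 6.396 × 10^9 m
(d) vₚ/vₐ = rₐ/rₚ (angular momentum) = (1.216 × 10^10) / (6.328 × 10^8) = 19.2162 ≈ 19.22
(e) a³ = 2.61702 × 10^29 m³;  T = 2π √(a³/GM) = 2π × 8.64337 × 10^6 s = 5.43079 × 10^7 s ≈ 1.721 years

Final answer:
(a) eccentricity e = 0.9011
(b) velocity at apoapsis vₐ = 168.8 m/s
(c) semi-major axis a = 6.396 × 10^9 m
(d) velocity ratio vₚ/vₐ = 19.22
(e) orbital period T = 1.721 years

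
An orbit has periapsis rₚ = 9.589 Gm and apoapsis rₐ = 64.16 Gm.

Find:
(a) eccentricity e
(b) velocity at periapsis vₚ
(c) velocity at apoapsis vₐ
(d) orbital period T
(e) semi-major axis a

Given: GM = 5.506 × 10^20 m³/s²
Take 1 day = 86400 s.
rₚ = 9.589 Gm = 9.589 × 10^9 m
rₐ = 64.16 Gm = 6.416 × 10^10 m
GM = 5.506 × 10^20 m³/s²
a = (rₚ + rₐ)/2 = 3.68745 × 10^10 m
e = (rₐ − rₚ)/(rₐ + rₚ) = (5.4571 × 10^10) / (7.3749 × 10^10) = 0.739956
(a) e = 0.739956 ≈ 0.74
(b) vₚ² = GM (2/rₚ − 1/a) = 5.506 × 10^20 × (2.08572 × 10^-10 − 2.7119 × 10^-11) = 9.99082 × 10^10 m²/s²;  vₚ = 316083 m/s ≈ 316.1 km/s
(c) vₐ² = GM (2/rₐ − 1/a) = 5.506 × 10^20 × (3.11721 × 10^-11 − 2.7119 × 10^-11) = 2.23161 × 10^9 m²/s²;  vₐ = 47240 m/s ≈ 47.24 km/s
(d) a³ = 5.01393 × 10^31 m³;  T = 2π √(a³/GM) = 2π × 301767 s = 1.89606 × 10^6 s ≈ 21.95 days
(e) a = 3.68745 × 10^10 m ≈ 36.87 Gm

Final answer:
(a) eccentricity e = 0.74
(b) velocity at periapsis vₚ = 316.1 km/s
(c) velocity at apoapsis vₐ = 47.24 km/s
(d) orbital period T = 21.95 days
(e) semi-major axis a = 36.87 Gm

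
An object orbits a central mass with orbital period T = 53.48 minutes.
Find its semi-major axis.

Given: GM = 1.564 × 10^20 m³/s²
T = 53.48 minutes = 3208.8 s
GM = 1.564 × 10^20 m³/s²
Kepler's third law: a³ = GM T² / (4π²)
T² = 1.02964 × 10^7 s²
a³ = (1.564 × 10^20) × (1.02964 × 10^7) / (4π²) = 4.07908 × 10^25 m³
a = (a³)^(1/3) = 3.44234 × 10^8 m ≈ 3.442 × 10^8 m

Final answer: 3.442 × 10^8 m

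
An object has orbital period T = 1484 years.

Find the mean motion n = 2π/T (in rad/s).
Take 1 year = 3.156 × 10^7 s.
T = 1484 years = 4.6835 × 10^10 s
n = 2π / (4.6835 × 10^10 s) = 1.34156 × 10^-10 rad/s ≈ 1.342 × 10^-10 rad/s

Final answer: n = 1.342 × 10^-10 rad/s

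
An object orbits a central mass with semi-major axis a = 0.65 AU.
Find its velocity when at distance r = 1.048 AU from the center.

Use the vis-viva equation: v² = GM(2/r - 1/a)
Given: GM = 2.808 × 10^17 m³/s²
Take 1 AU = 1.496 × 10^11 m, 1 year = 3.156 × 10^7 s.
a = 0.65 AU = 9.724 × 10^10 m
r = 1.048 AU = 1.56781 × 10^11 m
GM = 2.808 × 10^17 m³/s²
2/r − 1/a = 1.27567 × 10^-11 − 1.02838 × 10^-11 = 2.47283 × 10^-12 m⁻¹
v² = GM (2/r − 1/a) = 694371 m²/s²
v = 833.289 m/s ≈ 0.1758 AU/year

Final answer: 0.1758 AU/year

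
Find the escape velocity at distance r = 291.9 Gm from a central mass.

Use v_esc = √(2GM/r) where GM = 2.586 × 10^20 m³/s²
r = 291.9 Gm = 2.919 × 10^11 m
GM = 2.586 × 10^20 m³/s²
2GM/r = 2 × (2.586 × 10^20) / (2.919 × 10^11) = 1.77184 × 10^9 m²/s²
v_esc = √(2GM/r) = 42093.2 m/s ≈ 42.09 km/s

Final answer: 42.09 km/s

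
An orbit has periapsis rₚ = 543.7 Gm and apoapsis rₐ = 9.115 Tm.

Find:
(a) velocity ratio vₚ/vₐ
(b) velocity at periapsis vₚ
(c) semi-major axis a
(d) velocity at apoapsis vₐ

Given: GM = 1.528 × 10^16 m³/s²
rₚ = 543.7 Gm = 5.437 × 10^11 m
rₐ = 9.115 Tm = 9.115 × 10^12 m
GM = 1.528 × 10^16 m³/s²
a = (rₚ + rₐ)/2 = 4.82935 × 10^12 m
e = (rₐ − rₚ)/(rₐ + rₚ) = (8.5713 × 10^12) / (9.6587 × 10^12) = 0.887418
(a) vₚ/vₐ = rₐ/rₚ (angular momentum) = (9.115 × 10^12) / (5.437 × 10^11) = 16.7648 ≈ 16.76
(b) vₚ² = GM (2/rₚ − 1/a) = 1.528 × 10^16 × (3.6785 × 10^-12 − 2.07067 × 10^-13) = 53043.5 m²/s²;  vₚ = 230.312 m/s ≈ 230.3 m/s
(c) a = 4.82935 × 10^12 m ≈ 4.829 Tm
(d) vₐ² = GM (2/rₐ − 1/a) = 1.528 × 10^16 × (2.19419 × 10^-13 − 2.07067 × 10^-13) = 188.728 m²/s²;  vₐ = 13.7378 m/s ≈ 13.74 m/s

Final answer:
(a) velocity ratio vₚ/vₐ = 16.76
(b) velocity at periapsis vₚ = 230.3 m/s
(c) semi-major axis a = 4.829 Tm
(d) velocity at apoapsis vₐ = 13.74 m/s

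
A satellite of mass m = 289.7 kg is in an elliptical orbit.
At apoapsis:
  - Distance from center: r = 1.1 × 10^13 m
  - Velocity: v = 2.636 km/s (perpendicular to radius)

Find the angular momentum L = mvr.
r = 1.1 × 10^13 m
v = 2.636 km/s = 2636 m/s
vr = 2636 × 1.1 × 10^13 = 2.8996 × 10^16 m²/s
L = m × vr = 289.7 × 2.8996 × 10^16 = 8.40014 × 10^18 kg·m²/s ≈ 8.4 × 10^18 kg·m²/s

Final answer: L = 8.4 × 10^18 kg·m²/s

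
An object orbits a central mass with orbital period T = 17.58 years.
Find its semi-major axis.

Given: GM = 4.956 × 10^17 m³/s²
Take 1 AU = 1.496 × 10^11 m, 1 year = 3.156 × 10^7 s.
T = 17.58 years = 5.54825 × 10^8 s
GM = 4.956 × 10^17 m³/s²
Kepler's third law: a³ = GM T² / (4π²)
T² = 3.07831 × 10^17 s²
a³ = (4.956 × 10^17) × (3.07831 × 10^17) / (4π²) = 3.86441 × 10^33 m³
a = (a³)^(1/3) = 1.56926 × 10^11 m ≈ 1.049 AU

Final answer: 1.049 AU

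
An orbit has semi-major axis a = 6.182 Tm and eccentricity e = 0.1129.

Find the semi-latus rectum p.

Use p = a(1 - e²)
a = 6.182 Tm = 6.182 × 10^12 m
e = 0.1129,  e² = 0.0127464,  1 − e² = 0.987254
p = a(1 − e²) = 6.182 × 10^12 m × 0.987254 = 6.1032 × 10^12 m ≈ 6.103 Tm

Final answer: p = 6.103 Tm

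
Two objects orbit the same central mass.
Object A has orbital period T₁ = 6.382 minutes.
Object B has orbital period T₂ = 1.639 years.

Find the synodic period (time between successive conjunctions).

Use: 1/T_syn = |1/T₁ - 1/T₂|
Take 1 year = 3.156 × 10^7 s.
T₁ = 6.382 minutes = 382.92 s
T₂ = 1.639 years = 5.17268 × 10^7 s
1/T₁ = 0.00261151 s⁻¹
1/T₂ = 1.93323 × 10^-8 s⁻¹
|1/T₁ − 1/T₂| = 0.00261149 s⁻¹
T_syn = 1 / |1/T₁ − 1/T₂| = 382.923 s ≈ 6.382 minutes

Final answer: T_syn = 6.382 minutes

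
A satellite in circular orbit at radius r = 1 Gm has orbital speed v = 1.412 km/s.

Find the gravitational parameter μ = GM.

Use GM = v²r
r = 1 Gm = 1 × 10^9 m
v = 1.412 km/s = 1412 m/s
v² = 1.99374 × 10^6 m²/s²
GM = v²r = 1.99374 × 10^6 × 1 × 10^9 = 1.99374 × 10^15 m³/s²
GM ≈ 1.994 × 10^15 m³/s²

Final answer: GM = 1.994 × 10^15 m³/s²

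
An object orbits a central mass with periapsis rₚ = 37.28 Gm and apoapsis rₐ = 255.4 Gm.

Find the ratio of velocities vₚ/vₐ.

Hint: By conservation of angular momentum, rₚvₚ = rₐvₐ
rₚ = 37.28 Gm = 3.728 × 10^10 m
rₐ = 255.4 Gm = 2.554 × 10^11 m
rₚvₚ = rₐvₐ  ⇒  vₚ/vₐ = rₐ/rₚ
vₚ/vₐ = (2.554 × 10^11) / (3.728 × 10^10) = 6.85086

Final answer: vₚ/vₐ = 6.851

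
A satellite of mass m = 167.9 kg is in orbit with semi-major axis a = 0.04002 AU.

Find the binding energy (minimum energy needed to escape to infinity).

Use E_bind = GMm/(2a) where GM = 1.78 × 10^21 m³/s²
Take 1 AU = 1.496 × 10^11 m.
a = 0.04002 AU = 5.98699 × 10^9 m
GM = 1.78 × 10^21 m³/s²
m = 167.9 kg
GMm = 1.78 × 10^21 × 167.9 = 2.98862 × 10^23 m³·kg/s²
2a = 1.1974 × 10^10 m
E_bind = GMm/(2a) = 2.49593 × 10^13 J ≈ 24.96 TJ

Final answer: 24.96 TJ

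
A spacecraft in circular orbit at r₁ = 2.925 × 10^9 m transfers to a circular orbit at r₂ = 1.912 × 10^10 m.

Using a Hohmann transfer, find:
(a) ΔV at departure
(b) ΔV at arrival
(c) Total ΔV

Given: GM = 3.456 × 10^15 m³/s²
r₁ = 2.925 × 10^9 m
r₂ = 1.912 × 10^10 m
GM = 3.456 × 10^15 m³/s²
Transfer ellipse: a_t = (r₁ + r₂)/2 = 1.10225 × 10^10 m
Circular speed at r₁: v₁ = √(GM/r₁) = 1086.99 m/s
Transfer speed at r₁ (periapsis): v₁ₜ = √(GM(2/r₁ − 1/a_t)) = 1431.62 m/s
(a) ΔV₁ = v₁ₜ − v₁ = 344.634 m/s ≈ 344.6 m/s
Circular speed at r₂: v₂ = √(GM/r₂) = 425.151 m/s
Transfer speed at r₂ (apoapsis): v₂ₜ = √(GM(2/r₂ − 1/a_t)) = 219.011 m/s
(b) ΔV₂ = v₂ − v₂ₜ = 206.14 m/s ≈ 206.1 m/s
(c) ΔV_total = ΔV₁ + ΔV₂ = 550.774 m/s ≈ 550.8 m/s

Final answer:
(a) ΔV₁ = 344.6 m/s
(b) ΔV₂ = 206.1 m/s
(c) ΔV_total = 550.8 m/s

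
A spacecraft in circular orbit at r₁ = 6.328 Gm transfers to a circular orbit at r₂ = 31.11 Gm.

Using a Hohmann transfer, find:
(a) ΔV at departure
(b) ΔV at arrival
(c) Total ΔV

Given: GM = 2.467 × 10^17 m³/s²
r₁ = 6.328 Gm = 6.328 × 10^9 m
r₂ = 31.11 Gm = 3.111 × 10^10 m
GM = 2.467 × 10^17 m³/s²
Transfer ellipse: a_t = (r₁ + r₂)/2 = 1.8719 × 10^10 m
Circular speed at r₁: v₁ = √(GM/r₁) = 6243.83 m/s
Transfer speed at r₁ (periapsis): v₁ₜ = √(GM(2/r₁ − 1/a_t)) = 8049.34 m/s
(a) ΔV₁ = v₁ₜ − v₁ = 1805.5 m/s ≈ 1.806 km/s
Circular speed at r₂: v₂ = √(GM/r₂) = 2816.01 m/s
Transfer speed at r₂ (apoapsis): v₂ₜ = √(GM(2/r₂ − 1/a_t)) = 1637.29 m/s
(b) ΔV₂ = v₂ − v₂ₜ = 1178.72 m/s ≈ 1.179 km/s
(c) ΔV_total = ΔV₁ + ΔV₂ = 2984.22 m/s ≈ 2.984 km/s

Final answer:
(a) ΔV₁ = 1.806 km/s
(b) ΔV₂ = 1.179 km/s
(c) ΔV_total = 2.984 km/s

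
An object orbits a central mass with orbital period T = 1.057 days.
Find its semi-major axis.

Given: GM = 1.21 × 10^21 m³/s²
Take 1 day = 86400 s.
T = 1.057 days = 91324.8 s
GM = 1.21 × 10^21 m³/s²
Kepler's third law: a³ = GM T² / (4π²)
T² = 8.34022 × 10^9 s²
a³ = (1.21 × 10^21) × (8.34022 × 10^9) / (4π²) = 2.55625 × 10^29 m³
a = (a³)^(1/3) = 6.3465 × 10^9 m ≈ 6.347 × 10^9 m

Final answer: 6.347 × 10^9 m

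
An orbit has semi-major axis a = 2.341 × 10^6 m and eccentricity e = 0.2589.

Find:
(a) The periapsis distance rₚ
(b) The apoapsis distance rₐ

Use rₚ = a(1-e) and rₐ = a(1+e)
a = 2.341 × 10^6 m
e = 0.2589:  1 − e = 0.7411,  1 + e = 1.2589
(a) rₚ = a(1 − e) = 2.341 × 10^6 m × 0.7411 = 1.73492 × 10^6 m ≈ 1.735 × 10^6 m
(b) rₐ = a(1 + e) = 2.341 × 10^6 m × 1.2589 = 2.94708 × 10^6 m ≈ 2.947 × 10^6 m

Final answer:
(a) rₚ = 1.735 × 10^6 m
(b) rₐ = 2.947 × 10^6 m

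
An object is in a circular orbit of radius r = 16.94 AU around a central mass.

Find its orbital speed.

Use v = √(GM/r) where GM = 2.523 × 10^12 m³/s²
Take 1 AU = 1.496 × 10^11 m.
r = 16.94 AU = 2.53422 × 10^12 m
GM = 2.523 × 10^12 m³/s²
GM/r = (2.523 × 10^12) / (2.53422 × 10^12) = 0.995571 m²/s²
v = √(GM/r) = 0.997783 m/s ≈ 0.9978 m/s

Final answer: 0.9978 m/s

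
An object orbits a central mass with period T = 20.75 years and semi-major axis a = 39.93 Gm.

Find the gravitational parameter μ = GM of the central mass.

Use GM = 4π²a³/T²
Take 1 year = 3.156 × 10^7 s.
T = 20.75 years = 6.5487 × 10^8 s
a = 39.93 Gm = 3.993 × 10^10 m
a³ = 6.36646 × 10^31 m³
T² = 4.28855 × 10^17 s²
GM = 4π² × (6.36646 × 10^31) / (4.28855 × 10^17) = 5.86067 × 10^15 m³/s²
GM ≈ 5.861 × 10^15 m³/s²

Final answer: GM = 5.861 × 10^15 m³/s²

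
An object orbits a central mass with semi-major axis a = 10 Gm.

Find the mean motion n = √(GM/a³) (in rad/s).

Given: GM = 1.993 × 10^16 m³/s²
a = 10 Gm = 1 × 10^10 m
GM = 1.993 × 10^16 m³/s²
a³ = 1 × 10^30 m³
GM/a³ = (1.993 × 10^16) / (1 × 10^30) = 1.993 × 10^-14 s⁻²
n = √(GM/a³) = 1.41174 × 10^-7 rad/s ≈ 1.412 × 10^-7 rad/s

Final answer: n = 1.412 × 10^-7 rad/s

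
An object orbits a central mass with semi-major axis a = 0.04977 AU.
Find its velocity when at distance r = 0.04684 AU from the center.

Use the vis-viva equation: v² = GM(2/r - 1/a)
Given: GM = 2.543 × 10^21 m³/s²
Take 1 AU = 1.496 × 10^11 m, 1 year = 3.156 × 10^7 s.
a = 0.04977 AU = 7.44559 × 10^9 m
r = 0.04684 AU = 7.00726 × 10^9 m
GM = 2.543 × 10^21 m³/s²
2/r − 1/a = 2.85418 × 10^-10 − 1.34308 × 10^-10 = 1.5111 × 10^-10 m⁻¹
v² = GM (2/r − 1/a) = 3.84274 × 10^11 m²/s²
v = 619898 m/s ≈ 130.8 AU/year

Final answer: 130.8 AU/year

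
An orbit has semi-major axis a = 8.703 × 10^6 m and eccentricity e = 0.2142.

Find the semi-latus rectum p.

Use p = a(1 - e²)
a = 8.703 × 10^6 m
e = 0.2142,  e² = 0.0458816,  1 − e² = 0.954118
p = a(1 − e²) = 8.703 × 10^6 m × 0.954118 = 8.30369 × 10^6 m ≈ 8.304 × 10^6 m

Final answer: p = 8.304 × 10^6 m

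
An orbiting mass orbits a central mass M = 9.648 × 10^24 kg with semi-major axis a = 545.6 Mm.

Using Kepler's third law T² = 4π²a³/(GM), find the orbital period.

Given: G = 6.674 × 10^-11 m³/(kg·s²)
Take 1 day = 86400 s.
M = 9.648 × 10^24 kg
GM = G × M = 6.674 × 10^-11 × 9.648 × 10^24 = 6.43908 × 10^14 m³/s²
a = 545.6 Mm = 5.456 × 10^8 m
a³ = 1.62414 × 10^26 m³
T = 2π √(a³/GM) = 2π √((1.62414 × 10^26) / (6.43908 × 10^14)) = 2π × 502227 s
T = 3.15558 × 10^6 s ≈ 36.52 days

Final answer: 36.52 days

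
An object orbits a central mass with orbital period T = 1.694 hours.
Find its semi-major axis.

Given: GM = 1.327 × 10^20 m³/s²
T = 1.694 hours = 6098.4 s
GM = 1.327 × 10^20 m³/s²
Kepler's third law: a³ = GM T² / (4π²)
T² = 3.71905 × 10^7 s²
a³ = (1.327 × 10^20) × (3.71905 × 10^7) / (4π²) = 1.25009 × 10^26 m³
a = (a³)^(1/3) = 5.00013 × 10^8 m ≈ 500 Mm

Final answer: 500 Mm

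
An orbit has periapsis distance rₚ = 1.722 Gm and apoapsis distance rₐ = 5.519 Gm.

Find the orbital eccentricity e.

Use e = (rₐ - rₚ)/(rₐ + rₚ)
rₚ = 1.722 Gm = 1.722 × 10^9 m
rₐ = 5.519 Gm = 5.519 × 10^9 m
rₐ − rₚ = 3.797 × 10^9 m
rₐ + rₚ = 7.241 × 10^9 m
e = (rₐ − rₚ)/(rₐ + rₚ) = 0.524375

Final answer: e = 0.5244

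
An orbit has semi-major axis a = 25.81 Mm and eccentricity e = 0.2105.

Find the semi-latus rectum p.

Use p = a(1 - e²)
a = 25.81 Mm = 2.581 × 10^7 m
e = 0.2105,  e² = 0.0443102,  1 − e² = 0.95569
p = a(1 − e²) = 2.581 × 10^7 m × 0.95569 = 2.46664 × 10^7 m ≈ 24.67 Mm

Final answer: p = 24.67 Mm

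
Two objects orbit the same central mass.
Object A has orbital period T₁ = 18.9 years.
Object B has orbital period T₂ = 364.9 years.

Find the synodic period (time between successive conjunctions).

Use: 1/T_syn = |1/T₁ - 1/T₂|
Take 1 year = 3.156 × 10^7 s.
T₁ = 18.9 years = 5.96484 × 10^8 s
T₂ = 364.9 years = 1.15162 × 10^10 s
1/T₁ = 1.67649 × 10^-9 s⁻¹
1/T₂ = 8.68339 × 10^-11 s⁻¹
|1/T₁ − 1/T₂| = 1.58966 × 10^-9 s⁻¹
T_syn = 1 / |1/T₁ − 1/T₂| = 6.29067 × 10^8 s ≈ 19.93 years

Final answer: T_syn = 19.93 years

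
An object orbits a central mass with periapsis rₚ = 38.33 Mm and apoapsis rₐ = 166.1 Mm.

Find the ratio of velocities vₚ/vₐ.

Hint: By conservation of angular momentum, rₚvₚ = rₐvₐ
rₚ = 38.33 Mm = 3.833 × 10^7 m
rₐ = 166.1 Mm = 1.661 × 10^8 m
rₚvₚ = rₐvₐ  ⇒  vₚ/vₐ = rₐ/rₚ
vₚ/vₐ = (1.661 × 10^8) / (3.833 × 10^7) = 4.33342

Final answer: vₚ/vₐ = 4.333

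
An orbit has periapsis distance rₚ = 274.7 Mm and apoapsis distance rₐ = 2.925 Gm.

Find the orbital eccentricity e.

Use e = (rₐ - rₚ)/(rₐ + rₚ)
rₚ = 274.7 Mm = 2.747 × 10^8 m
rₐ = 2.925 Gm = 2.925 × 10^9 m
rₐ − rₚ = 2.6503 × 10^9 m
rₐ + rₚ = 3.1997 × 10^9 m
e = (rₐ − rₚ)/(rₐ + rₚ) = 0.828296

Final answer: e = 0.8283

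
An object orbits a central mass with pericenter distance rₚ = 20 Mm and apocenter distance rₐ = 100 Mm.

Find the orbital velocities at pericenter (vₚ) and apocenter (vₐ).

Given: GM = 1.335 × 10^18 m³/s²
rₚ = 20 Mm = 2 × 10^7 m
rₐ = 100 Mm = 1 × 10^8 m
GM = 1.335 × 10^18 m³/s²
a = (rₚ + rₐ)/2 = 6 × 10^7 m
Vis-viva: v² = GM (2/r − 1/a)
vₚ² = 1.335 × 10^18 × (1 × 10^-7 − 1.66667 × 10^-8) = 1.1125 × 10^11 m²/s²
vₚ = 333542 m/s ≈ 333.5 km/s
vₐ² = 1.335 × 10^18 × (2 × 10^-8 − 1.66667 × 10^-8) = 4.45 × 10^9 m²/s²
vₐ = 66708.3 m/s ≈ 66.71 km/s

Final answer: vₚ = 333.5 km/s, vₐ = 66.71 km/s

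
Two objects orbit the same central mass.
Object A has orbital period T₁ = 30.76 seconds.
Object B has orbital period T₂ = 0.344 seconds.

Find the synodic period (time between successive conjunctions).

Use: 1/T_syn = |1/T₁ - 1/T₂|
T₁ = 30.76 seconds
T₂ = 0.344 seconds
1/T₁ = 0.0325098 s⁻¹
1/T₂ = 2.90698 s⁻¹
|1/T₁ − 1/T₂| = 2.87447 s⁻¹
T_syn = 1 / |1/T₁ − 1/T₂| = 0.347891 s ≈ 0.3479 seconds

Final answer: T_syn = 0.3479 seconds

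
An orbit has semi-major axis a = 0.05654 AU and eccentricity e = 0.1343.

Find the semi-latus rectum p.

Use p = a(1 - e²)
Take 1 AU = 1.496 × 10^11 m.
a = 0.05654 AU = 8.45838 × 10^9 m
e = 0.1343,  e² = 0.0180365,  1 − e² = 0.981964
p = a(1 − e²) = 8.45838 × 10^9 m × 0.981964 = 8.30582 × 10^9 m ≈ 0.05552 AU

Final answer: p = 0.05552 AU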